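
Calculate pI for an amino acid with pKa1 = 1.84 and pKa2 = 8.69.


pI = (pKa1 + pKa2) / 2
pI = (1.84 + 8.69) / 2
pI = 5.265

5.265


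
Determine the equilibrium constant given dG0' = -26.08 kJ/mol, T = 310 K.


Keq = exp(-dG0 * 1000 / (R * T))
Keq = exp(-(-26.08) * 1000 / (8.314 * 310))
Keq = 24808.9526

24808.9526


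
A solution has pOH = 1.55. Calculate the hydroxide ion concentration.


[OH-] = 10^(-pOH)
[OH-] = 10^(-1.55)
[OH-] = 0.0282 M

0.0282 M


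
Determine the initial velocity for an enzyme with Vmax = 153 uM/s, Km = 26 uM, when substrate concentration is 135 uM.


v = Vmax * [S] / (Km + [S])
v = 153 * 135 / (26 + 135)
v = 128.2919 uM/s

128.2919 uM/s


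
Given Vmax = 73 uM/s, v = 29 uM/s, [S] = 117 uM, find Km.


Km = [S] * (Vmax - v) / v
Km = 117 * (73 - 29) / 29
Km = 177.5172 uM

177.5172 uM


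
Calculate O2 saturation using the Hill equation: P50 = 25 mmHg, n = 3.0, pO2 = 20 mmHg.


Y = pO2^n / (P50^n + pO2^n)
Y = 20^3.0 / (25^3.0 + 20^3.0)
Y = 33.86%

33.86%


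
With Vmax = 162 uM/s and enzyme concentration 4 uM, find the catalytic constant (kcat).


kcat = Vmax / [E]t
kcat = 162 / 4
kcat = 40.5 s^-1

40.5 s^-1


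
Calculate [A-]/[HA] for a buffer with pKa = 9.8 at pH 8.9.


[A-]/[HA] = 10^(pH - pKa)
= 10^(8.9 - 9.8)
= 0.1259

0.1259


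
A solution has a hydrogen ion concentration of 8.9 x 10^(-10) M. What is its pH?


pH = -log10([H+])
pH = -log10(8.9 x 10^(-10))
pH = 9.0506

9.0506


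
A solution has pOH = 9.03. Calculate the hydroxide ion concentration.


[OH-] = 10^(-pOH)
[OH-] = 10^(-9.03)
[OH-] = 9.333e-10 M

9.333e-10 M


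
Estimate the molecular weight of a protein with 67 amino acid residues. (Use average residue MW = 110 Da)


MW = n_residues * 110 Da
MW = 67 * 110
MW = 7370 Da

7370 Da


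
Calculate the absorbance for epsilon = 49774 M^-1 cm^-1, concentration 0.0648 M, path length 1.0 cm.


A = epsilon * c * l
A = 49774 * 0.0648 * 1.0
A = 3225.3552

3225.3552


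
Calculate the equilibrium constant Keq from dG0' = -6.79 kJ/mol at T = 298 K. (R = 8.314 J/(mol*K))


Keq = exp(-dG0 * 1000 / (R * T))
Keq = exp(-(-6.79) * 1000 / (8.314 * 298))
Keq = 15.4961

15.4961


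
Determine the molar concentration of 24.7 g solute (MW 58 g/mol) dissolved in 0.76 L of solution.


C = (mass / MW) / volume
C = (24.7 / 58) / 0.76
C = 0.5603 M

0.5603 M


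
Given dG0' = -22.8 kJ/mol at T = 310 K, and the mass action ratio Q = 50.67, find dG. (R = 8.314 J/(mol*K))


dG = dG0' + RT * ln(Q) / 1000
dG = -22.8 + 8.314 * 310 * ln(50.67) / 1000
dG = -12.6831 kJ/mol

-12.6831 kJ/mol


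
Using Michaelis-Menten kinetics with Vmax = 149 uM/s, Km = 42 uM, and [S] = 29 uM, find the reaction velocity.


v = Vmax * [S] / (Km + [S])
v = 149 * 29 / (42 + 29)
v = 60.8592 uM/s

60.8592 uM/s


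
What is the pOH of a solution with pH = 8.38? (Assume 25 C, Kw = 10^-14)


pOH = 14 - pH
pOH = 14 - 8.38
pOH = 5.62

5.62


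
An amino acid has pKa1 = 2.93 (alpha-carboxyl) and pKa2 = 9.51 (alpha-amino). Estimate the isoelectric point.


pI = (pKa1 + pKa2) / 2
pI = (2.93 + 9.51) / 2
pI = 6.22

6.22


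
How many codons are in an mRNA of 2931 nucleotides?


codons = nucleotides / 3
codons = 2931 / 3 = 977

977


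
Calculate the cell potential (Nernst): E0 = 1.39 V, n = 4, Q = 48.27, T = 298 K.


E = E0 - (RT/nF) * ln(Q)
E = 1.39 - (8.314 * 298 / (4 * 96485)) * ln(48.27)
E = 1.3651 V

1.3651 V


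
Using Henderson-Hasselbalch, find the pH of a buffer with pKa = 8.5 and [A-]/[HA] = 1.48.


pH = pKa + log10([A-]/[HA])
pH = 8.5 + log10(1.48)
pH = 8.6703

8.6703


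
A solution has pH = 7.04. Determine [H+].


[H+] = 10^(-pH)
[H+] = 10^(-7.04)
[H+] = 9.120e-08 M

9.120e-08 M


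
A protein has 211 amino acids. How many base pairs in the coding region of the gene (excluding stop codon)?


Each amino acid = 1 codon = 3 bp
bp = 211 * 3 = 633 bp

633 bp


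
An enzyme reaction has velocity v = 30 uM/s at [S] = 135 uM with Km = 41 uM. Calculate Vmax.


Vmax = v * (Km + [S]) / [S]
Vmax = 30 * (41 + 135) / 135
Vmax = 39.1111 uM/s

39.1111 uM/s


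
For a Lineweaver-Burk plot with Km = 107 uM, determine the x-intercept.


x-intercept = -1/Km
= -1/107
= -0.0093 1/uM

-0.0093 1/uM


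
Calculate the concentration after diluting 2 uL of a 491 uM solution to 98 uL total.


C2 = C1 * V1 / V2
C2 = 491 * 2 / 98
C2 = 10.0204 uM

10.0204 uM


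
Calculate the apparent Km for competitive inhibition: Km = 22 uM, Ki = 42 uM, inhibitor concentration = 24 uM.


Km_app = Km * (1 + [I]/Ki)
Km_app = 22 * (1 + 24/42)
Km_app = 34.5714 uM

34.5714 uM


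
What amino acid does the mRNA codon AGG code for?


Standard genetic code lookup.
Codon AGG -> Arg

Arg


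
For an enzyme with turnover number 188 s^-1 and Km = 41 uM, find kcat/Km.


Catalytic efficiency = kcat / Km
= 188 / 41
= 4.5854 uM^-1*s^-1

4.5854 uM^-1*s^-1


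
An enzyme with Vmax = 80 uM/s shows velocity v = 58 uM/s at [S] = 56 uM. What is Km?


Km = [S] * (Vmax - v) / v
Km = 56 * (80 - 58) / 58
Km = 21.2414 uM

21.2414 uM


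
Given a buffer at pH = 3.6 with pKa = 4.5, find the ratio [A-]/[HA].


[A-]/[HA] = 10^(pH - pKa)
= 10^(3.6 - 4.5)
= 0.1259

0.1259


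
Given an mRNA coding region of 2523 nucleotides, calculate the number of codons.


codons = nucleotides / 3
codons = 2523 / 3 = 841

841


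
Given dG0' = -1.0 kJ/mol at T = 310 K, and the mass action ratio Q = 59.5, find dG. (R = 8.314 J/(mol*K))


dG = dG0' + RT * ln(Q) / 1000
dG = -1.0 + 8.314 * 310 * ln(59.5) / 1000
dG = 9.531 kJ/mol

9.531 kJ/mol


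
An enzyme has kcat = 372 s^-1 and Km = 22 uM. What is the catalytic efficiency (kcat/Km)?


Catalytic efficiency = kcat / Km
= 372 / 22
= 16.9091 uM^-1*s^-1

16.9091 uM^-1*s^-1


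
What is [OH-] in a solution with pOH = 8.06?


[OH-] = 10^(-pOH)
[OH-] = 10^(-8.06)
[OH-] = 8.710e-09 M

8.710e-09 M


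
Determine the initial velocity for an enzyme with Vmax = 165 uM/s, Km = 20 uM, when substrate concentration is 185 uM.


v = Vmax * [S] / (Km + [S])
v = 165 * 185 / (20 + 185)
v = 148.9024 uM/s

148.9024 uM/s


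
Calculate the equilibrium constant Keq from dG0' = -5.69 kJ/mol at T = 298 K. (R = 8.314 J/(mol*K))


Keq = exp(-dG0 * 1000 / (R * T))
Keq = exp(-(-5.69) * 1000 / (8.314 * 298))
Keq = 9.9404

9.9404


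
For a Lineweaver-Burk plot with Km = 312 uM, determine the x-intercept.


x-intercept = -1/Km
= -1/312
= -0.0032 1/uM

-0.0032 1/uM


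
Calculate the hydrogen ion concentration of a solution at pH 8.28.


[H+] = 10^(-pH)
[H+] = 10^(-8.28)
[H+] = 5.248e-09 M

5.248e-09 M


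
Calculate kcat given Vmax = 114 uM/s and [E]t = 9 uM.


kcat = Vmax / [E]t
kcat = 114 / 9
kcat = 12.6667 s^-1

12.6667 s^-1


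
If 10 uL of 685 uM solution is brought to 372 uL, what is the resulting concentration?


C2 = C1 * V1 / V2
C2 = 685 * 10 / 372
C2 = 18.414 uM

18.414 uM


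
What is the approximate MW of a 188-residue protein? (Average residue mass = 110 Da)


MW = n_residues * 110 Da
MW = 188 * 110
MW = 20680 Da

20680 Da


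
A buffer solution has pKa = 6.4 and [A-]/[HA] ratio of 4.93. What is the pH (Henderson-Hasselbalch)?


pH = pKa + log10([A-]/[HA])
pH = 6.4 + log10(4.93)
pH = 7.0928

7.0928


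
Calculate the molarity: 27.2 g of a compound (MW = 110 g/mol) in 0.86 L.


C = (mass / MW) / volume
C = (27.2 / 110) / 0.86
C = 0.2875 M

0.2875 M


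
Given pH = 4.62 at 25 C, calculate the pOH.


pOH = 14 - pH
pOH = 14 - 4.62
pOH = 9.38

9.38


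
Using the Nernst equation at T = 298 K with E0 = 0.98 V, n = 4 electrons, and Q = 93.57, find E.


E = E0 - (RT/nF) * ln(Q)
E = 0.98 - (8.314 * 298 / (4 * 96485)) * ln(93.57)
E = 0.9509 V

0.9509 V


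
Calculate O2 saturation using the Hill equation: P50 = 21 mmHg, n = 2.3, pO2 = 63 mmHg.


Y = pO2^n / (P50^n + pO2^n)
Y = 63^2.3 / (21^2.3 + 63^2.3)
Y = 92.6%

92.6%


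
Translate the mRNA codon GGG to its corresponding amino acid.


Standard genetic code lookup.
Codon GGG -> Gly

Gly


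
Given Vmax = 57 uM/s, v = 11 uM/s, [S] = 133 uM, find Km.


Km = [S] * (Vmax - v) / v
Km = 133 * (57 - 11) / 11
Km = 556.1818 uM

556.1818 uM


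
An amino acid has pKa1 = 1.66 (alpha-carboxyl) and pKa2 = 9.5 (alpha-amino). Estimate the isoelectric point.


pI = (pKa1 + pKa2) / 2
pI = (1.66 + 9.5) / 2
pI = 5.58

5.58


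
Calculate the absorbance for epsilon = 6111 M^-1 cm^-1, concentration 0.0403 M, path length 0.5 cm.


A = epsilon * c * l
A = 6111 * 0.0403 * 0.5
A = 123.1367

123.1367


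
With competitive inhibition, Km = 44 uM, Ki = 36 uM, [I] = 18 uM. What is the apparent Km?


Km_app = Km * (1 + [I]/Ki)
Km_app = 44 * (1 + 18/36)
Km_app = 66.0 uM

66.0 uM


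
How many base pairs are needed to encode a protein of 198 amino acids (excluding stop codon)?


Each amino acid = 1 codon = 3 bp
bp = 198 * 3 = 594 bp

594 bp


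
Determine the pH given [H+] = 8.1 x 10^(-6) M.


pH = -log10([H+])
pH = -log10(8.1 x 10^(-6))
pH = 5.0915

5.0915


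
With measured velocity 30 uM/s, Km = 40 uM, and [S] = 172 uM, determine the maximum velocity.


Vmax = v * (Km + [S]) / [S]
Vmax = 30 * (40 + 172) / 172
Vmax = 36.9767 uM/s

36.9767 uM/s


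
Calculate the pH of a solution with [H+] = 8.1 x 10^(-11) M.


pH = -log10([H+])
pH = -log10(8.1 x 10^(-11))
pH = 10.0915

10.0915


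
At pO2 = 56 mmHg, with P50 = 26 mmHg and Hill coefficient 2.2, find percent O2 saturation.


Y = pO2^n / (P50^n + pO2^n)
Y = 56^2.2 / (26^2.2 + 56^2.2)
Y = 84.4%

84.4%


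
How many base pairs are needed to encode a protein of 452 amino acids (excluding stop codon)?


Each amino acid = 1 codon = 3 bp
bp = 452 * 3 = 1356 bp

1356 bp


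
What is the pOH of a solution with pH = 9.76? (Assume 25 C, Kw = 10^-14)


pOH = 14 - pH
pOH = 14 - 9.76
pOH = 4.24

4.24


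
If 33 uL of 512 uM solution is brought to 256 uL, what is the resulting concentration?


C2 = C1 * V1 / V2
C2 = 512 * 33 / 256
C2 = 66.0 uM

66.0 uM


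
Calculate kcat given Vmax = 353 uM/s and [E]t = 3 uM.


kcat = Vmax / [E]t
kcat = 353 / 3
kcat = 117.6667 s^-1

117.6667 s^-1


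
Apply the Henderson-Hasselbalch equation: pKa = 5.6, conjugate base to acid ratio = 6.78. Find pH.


pH = pKa + log10([A-]/[HA])
pH = 5.6 + log10(6.78)
pH = 6.4312

6.4312


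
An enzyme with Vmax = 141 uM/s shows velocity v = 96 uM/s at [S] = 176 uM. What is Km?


Km = [S] * (Vmax - v) / v
Km = 176 * (141 - 96) / 96
Km = 82.5 uM

82.5 uM


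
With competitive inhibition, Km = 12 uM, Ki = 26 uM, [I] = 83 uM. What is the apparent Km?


Km_app = Km * (1 + [I]/Ki)
Km_app = 12 * (1 + 83/26)
Km_app = 50.3077 uM

50.3077 uM


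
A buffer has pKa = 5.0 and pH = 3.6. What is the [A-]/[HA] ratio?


[A-]/[HA] = 10^(pH - pKa)
= 10^(3.6 - 5.0)
= 0.0398

0.0398


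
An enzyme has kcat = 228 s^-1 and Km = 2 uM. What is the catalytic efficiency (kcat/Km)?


Catalytic efficiency = kcat / Km
= 228 / 2
= 114.0 uM^-1*s^-1

114.0 uM^-1*s^-1


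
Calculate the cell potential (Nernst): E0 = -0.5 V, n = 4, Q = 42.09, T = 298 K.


E = E0 - (RT/nF) * ln(Q)
E = -0.5 - (8.314 * 298 / (4 * 96485)) * ln(42.09)
E = -0.524 V

-0.524 V


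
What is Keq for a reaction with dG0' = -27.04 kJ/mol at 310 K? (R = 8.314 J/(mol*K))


Keq = exp(-dG0 * 1000 / (R * T))
Keq = exp(-(-27.04) * 1000 / (8.314 * 310))
Keq = 36005.8573

36005.8573


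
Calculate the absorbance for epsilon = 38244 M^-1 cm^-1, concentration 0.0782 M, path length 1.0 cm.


A = epsilon * c * l
A = 38244 * 0.0782 * 1.0
A = 2990.6808

2990.6808


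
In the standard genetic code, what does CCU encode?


Standard genetic code lookup.
Codon CCU -> Pro

Pro


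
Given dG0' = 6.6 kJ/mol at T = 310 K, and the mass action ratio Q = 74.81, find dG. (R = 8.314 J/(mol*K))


dG = dG0' + RT * ln(Q) / 1000
dG = 6.6 + 8.314 * 310 * ln(74.81) / 1000
dG = 17.7211 kJ/mol

17.7211 kJ/mol


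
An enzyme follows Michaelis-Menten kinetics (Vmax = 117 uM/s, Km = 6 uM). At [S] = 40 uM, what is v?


v = Vmax * [S] / (Km + [S])
v = 117 * 40 / (6 + 40)
v = 101.7391 uM/s

101.7391 uM/s


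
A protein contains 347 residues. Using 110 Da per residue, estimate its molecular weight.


MW = n_residues * 110 Da
MW = 347 * 110
MW = 38170 Da

38170 Da


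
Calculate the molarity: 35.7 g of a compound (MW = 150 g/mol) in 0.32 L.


C = (mass / MW) / volume
C = (35.7 / 150) / 0.32
C = 0.7438 M

0.7438 M


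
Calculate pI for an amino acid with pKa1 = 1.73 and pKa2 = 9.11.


pI = (pKa1 + pKa2) / 2
pI = (1.73 + 9.11) / 2
pI = 5.42

5.42


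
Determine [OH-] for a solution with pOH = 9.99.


[OH-] = 10^(-pOH)
[OH-] = 10^(-9.99)
[OH-] = 1.023e-10 M

1.023e-10 M


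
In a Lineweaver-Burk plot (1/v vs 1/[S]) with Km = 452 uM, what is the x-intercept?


x-intercept = -1/Km
= -1/452
= -0.0022 1/uM

-0.0022 1/uM


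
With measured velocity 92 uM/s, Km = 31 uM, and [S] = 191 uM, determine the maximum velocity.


Vmax = v * (Km + [S]) / [S]
Vmax = 92 * (31 + 191) / 191
Vmax = 106.9319 uM/s

106.9319 uM/s


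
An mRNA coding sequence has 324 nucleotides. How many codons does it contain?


codons = nucleotides / 3
codons = 324 / 3 = 108

108


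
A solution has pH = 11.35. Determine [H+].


[H+] = 10^(-pH)
[H+] = 10^(-11.35)
[H+] = 4.467e-12 M

4.467e-12 M


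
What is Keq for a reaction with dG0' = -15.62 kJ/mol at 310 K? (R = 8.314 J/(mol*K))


Keq = exp(-dG0 * 1000 / (R * T))
Keq = exp(-(-15.62) * 1000 / (8.314 * 310))
Keq = 428.5948

428.5948


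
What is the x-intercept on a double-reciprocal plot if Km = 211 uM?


x-intercept = -1/Km
= -1/211
= -0.0047 1/uM

-0.0047 1/uM


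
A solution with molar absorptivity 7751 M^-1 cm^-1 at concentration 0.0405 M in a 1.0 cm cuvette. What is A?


A = epsilon * c * l
A = 7751 * 0.0405 * 1.0
A = 313.9155

313.9155


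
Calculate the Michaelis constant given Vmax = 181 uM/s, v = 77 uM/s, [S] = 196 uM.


Km = [S] * (Vmax - v) / v
Km = 196 * (181 - 77) / 77
Km = 264.7273 uM

264.7273 uM


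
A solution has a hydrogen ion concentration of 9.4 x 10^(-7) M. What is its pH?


pH = -log10([H+])
pH = -log10(9.4 x 10^(-7))
pH = 6.0269

6.0269


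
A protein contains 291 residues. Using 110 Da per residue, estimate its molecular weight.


MW = n_residues * 110 Da
MW = 291 * 110
MW = 32010 Da

32010 Da


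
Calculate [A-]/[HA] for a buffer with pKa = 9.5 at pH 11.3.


[A-]/[HA] = 10^(pH - pKa)
= 10^(11.3 - 9.5)
= 63.0957

63.0957


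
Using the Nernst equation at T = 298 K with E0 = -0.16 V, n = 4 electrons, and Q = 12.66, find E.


E = E0 - (RT/nF) * ln(Q)
E = -0.16 - (8.314 * 298 / (4 * 96485)) * ln(12.66)
E = -0.1763 V

-0.1763 V


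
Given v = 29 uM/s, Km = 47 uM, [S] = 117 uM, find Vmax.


Vmax = v * (Km + [S]) / [S]
Vmax = 29 * (47 + 117) / 117
Vmax = 40.6496 uM/s

40.6496 uM/s


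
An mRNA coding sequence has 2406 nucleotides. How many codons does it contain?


codons = nucleotides / 3
codons = 2406 / 3 = 802

802


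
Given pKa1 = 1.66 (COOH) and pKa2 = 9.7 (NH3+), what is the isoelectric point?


pI = (pKa1 + pKa2) / 2
pI = (1.66 + 9.7) / 2
pI = 5.68

5.68


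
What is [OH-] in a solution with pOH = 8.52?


[OH-] = 10^(-pOH)
[OH-] = 10^(-8.52)
[OH-] = 3.020e-09 M

3.020e-09 M


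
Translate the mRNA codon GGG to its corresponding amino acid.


Standard genetic code lookup.
Codon GGG -> Gly

Gly


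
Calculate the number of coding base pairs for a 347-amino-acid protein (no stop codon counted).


Each amino acid = 1 codon = 3 bp
bp = 347 * 3 = 1041 bp

1041 bp


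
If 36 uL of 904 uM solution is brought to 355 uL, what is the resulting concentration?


C2 = C1 * V1 / V2
C2 = 904 * 36 / 355
C2 = 91.6732 uM

91.6732 uM


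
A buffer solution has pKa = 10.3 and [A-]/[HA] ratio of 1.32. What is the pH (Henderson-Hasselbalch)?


pH = pKa + log10([A-]/[HA])
pH = 10.3 + log10(1.32)
pH = 10.4206

10.4206


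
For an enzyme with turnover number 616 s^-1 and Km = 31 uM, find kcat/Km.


Catalytic efficiency = kcat / Km
= 616 / 31
= 19.871 uM^-1*s^-1

19.871 uM^-1*s^-1


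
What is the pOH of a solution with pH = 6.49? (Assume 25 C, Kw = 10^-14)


pOH = 14 - pH
pOH = 14 - 6.49
pOH = 7.51

7.51


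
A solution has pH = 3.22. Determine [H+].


[H+] = 10^(-pH)
[H+] = 10^(-3.22)
[H+] = 6.026e-04 M

6.026e-04 M


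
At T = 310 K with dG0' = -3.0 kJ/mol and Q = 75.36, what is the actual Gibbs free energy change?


dG = dG0' + RT * ln(Q) / 1000
dG = -3.0 + 8.314 * 310 * ln(75.36) / 1000
dG = 8.14 kJ/mol

8.14 kJ/mol


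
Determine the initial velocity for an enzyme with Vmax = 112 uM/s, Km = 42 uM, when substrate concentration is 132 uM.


v = Vmax * [S] / (Km + [S])
v = 112 * 132 / (42 + 132)
v = 84.9655 uM/s

84.9655 uM/s


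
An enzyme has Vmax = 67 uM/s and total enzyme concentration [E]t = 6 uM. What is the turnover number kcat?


kcat = Vmax / [E]t
kcat = 67 / 6
kcat = 11.1667 s^-1

11.1667 s^-1


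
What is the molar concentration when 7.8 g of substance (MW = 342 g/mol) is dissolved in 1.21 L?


C = (mass / MW) / volume
C = (7.8 / 342) / 1.21
C = 0.0188 M

0.0188 M


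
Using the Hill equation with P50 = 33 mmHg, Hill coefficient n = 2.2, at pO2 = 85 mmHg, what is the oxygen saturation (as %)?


Y = pO2^n / (P50^n + pO2^n)
Y = 85^2.2 / (33^2.2 + 85^2.2)
Y = 88.91%

88.91%


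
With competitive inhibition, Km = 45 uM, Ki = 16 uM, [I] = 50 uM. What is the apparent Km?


Km_app = Km * (1 + [I]/Ki)
Km_app = 45 * (1 + 50/16)
Km_app = 185.625 uM

185.625 uM


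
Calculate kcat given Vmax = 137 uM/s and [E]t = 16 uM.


kcat = Vmax / [E]t
kcat = 137 / 16
kcat = 8.5625 s^-1

8.5625 s^-1


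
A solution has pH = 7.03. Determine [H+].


[H+] = 10^(-pH)
[H+] = 10^(-7.03)
[H+] = 9.333e-08 M

9.333e-08 M


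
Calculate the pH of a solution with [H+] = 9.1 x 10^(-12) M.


pH = -log10([H+])
pH = -log10(9.1 x 10^(-12))
pH = 11.041

11.041


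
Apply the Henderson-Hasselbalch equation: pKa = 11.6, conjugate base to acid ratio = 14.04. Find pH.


pH = pKa + log10([A-]/[HA])
pH = 11.6 + log10(14.04)
pH = 12.7474

12.7474


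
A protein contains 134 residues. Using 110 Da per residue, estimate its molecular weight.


MW = n_residues * 110 Da
MW = 134 * 110
MW = 14740 Da

14740 Da


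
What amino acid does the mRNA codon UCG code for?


Standard genetic code lookup.
Codon UCG -> Ser

Ser


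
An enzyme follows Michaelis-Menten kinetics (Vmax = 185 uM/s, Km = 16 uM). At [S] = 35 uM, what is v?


v = Vmax * [S] / (Km + [S])
v = 185 * 35 / (16 + 35)
v = 126.9608 uM/s

126.9608 uM/s


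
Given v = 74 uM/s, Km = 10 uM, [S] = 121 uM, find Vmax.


Vmax = v * (Km + [S]) / [S]
Vmax = 74 * (10 + 121) / 121
Vmax = 80.1157 uM/s

80.1157 uM/s


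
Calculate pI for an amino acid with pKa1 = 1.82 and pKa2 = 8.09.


pI = (pKa1 + pKa2) / 2
pI = (1.82 + 8.09) / 2
pI = 4.955

4.955


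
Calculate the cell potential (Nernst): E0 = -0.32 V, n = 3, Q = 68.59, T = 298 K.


E = E0 - (RT/nF) * ln(Q)
E = -0.32 - (8.314 * 298 / (3 * 96485)) * ln(68.59)
E = -0.3562 V

-0.3562 V


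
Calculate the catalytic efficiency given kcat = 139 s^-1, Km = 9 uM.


Catalytic efficiency = kcat / Km
= 139 / 9
= 15.4444 uM^-1*s^-1

15.4444 uM^-1*s^-1


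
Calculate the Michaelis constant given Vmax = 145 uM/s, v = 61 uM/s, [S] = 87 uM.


Km = [S] * (Vmax - v) / v
Km = 87 * (145 - 61) / 61
Km = 119.8033 uM

119.8033 uM


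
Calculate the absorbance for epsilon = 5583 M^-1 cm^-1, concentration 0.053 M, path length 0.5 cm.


A = epsilon * c * l
A = 5583 * 0.053 * 0.5
A = 147.9495

147.9495


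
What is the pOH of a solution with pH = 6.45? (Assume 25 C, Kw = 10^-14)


pOH = 14 - pH
pOH = 14 - 6.45
pOH = 7.55

7.55


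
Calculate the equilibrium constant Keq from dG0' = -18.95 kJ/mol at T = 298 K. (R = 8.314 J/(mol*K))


Keq = exp(-dG0 * 1000 / (R * T))
Keq = exp(-(-18.95) * 1000 / (8.314 * 298))
Keq = 2097.743

2097.743


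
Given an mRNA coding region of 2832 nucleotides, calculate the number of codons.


codons = nucleotides / 3
codons = 2832 / 3 = 944

944


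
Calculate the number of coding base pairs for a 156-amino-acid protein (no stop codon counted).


Each amino acid = 1 codon = 3 bp
bp = 156 * 3 = 468 bp

468 bp


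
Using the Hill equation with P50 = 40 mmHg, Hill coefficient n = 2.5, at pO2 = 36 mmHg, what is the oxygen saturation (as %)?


Y = pO2^n / (P50^n + pO2^n)
Y = 36^2.5 / (40^2.5 + 36^2.5)
Y = 43.45%

43.45%


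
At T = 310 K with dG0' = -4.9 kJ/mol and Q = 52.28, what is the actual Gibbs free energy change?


dG = dG0' + RT * ln(Q) / 1000
dG = -4.9 + 8.314 * 310 * ln(52.28) / 1000
dG = 5.2975 kJ/mol

5.2975 kJ/mol


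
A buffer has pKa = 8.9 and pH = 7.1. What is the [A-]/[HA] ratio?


[A-]/[HA] = 10^(pH - pKa)
= 10^(7.1 - 8.9)
= 0.0158

0.0158


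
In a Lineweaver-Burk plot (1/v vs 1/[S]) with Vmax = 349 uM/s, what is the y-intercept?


y-intercept = 1/Vmax
= 1/349
= 0.0029 s/uM

0.0029 s/uM


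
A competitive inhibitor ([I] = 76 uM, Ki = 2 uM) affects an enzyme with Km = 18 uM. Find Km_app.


Km_app = Km * (1 + [I]/Ki)
Km_app = 18 * (1 + 76/2)
Km_app = 702.0 uM

702.0 uM


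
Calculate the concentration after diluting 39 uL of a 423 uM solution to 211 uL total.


C2 = C1 * V1 / V2
C2 = 423 * 39 / 211
C2 = 78.1848 uM

78.1848 uM


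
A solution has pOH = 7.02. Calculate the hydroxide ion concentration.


[OH-] = 10^(-pOH)
[OH-] = 10^(-7.02)
[OH-] = 9.550e-08 M

9.550e-08 M


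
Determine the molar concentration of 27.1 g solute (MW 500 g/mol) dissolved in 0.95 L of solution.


C = (mass / MW) / volume
C = (27.1 / 500) / 0.95
C = 0.0571 M

0.0571 M


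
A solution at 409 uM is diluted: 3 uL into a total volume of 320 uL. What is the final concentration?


C2 = C1 * V1 / V2
C2 = 409 * 3 / 320
C2 = 3.8344 uM

3.8344 uM


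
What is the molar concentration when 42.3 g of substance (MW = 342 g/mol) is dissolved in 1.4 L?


C = (mass / MW) / volume
C = (42.3 / 342) / 1.4
C = 0.0883 M

0.0883 M


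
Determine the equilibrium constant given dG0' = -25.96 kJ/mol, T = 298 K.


Keq = exp(-dG0 * 1000 / (R * T))
Keq = exp(-(-25.96) * 1000 / (8.314 * 298))
Keq = 35525.2942

35525.2942


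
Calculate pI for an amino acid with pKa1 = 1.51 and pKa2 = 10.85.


pI = (pKa1 + pKa2) / 2
pI = (1.51 + 10.85) / 2
pI = 6.18

6.18


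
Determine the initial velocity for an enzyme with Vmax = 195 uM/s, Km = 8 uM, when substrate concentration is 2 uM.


v = Vmax * [S] / (Km + [S])
v = 195 * 2 / (8 + 2)
v = 39.0 uM/s

39.0 uM/s


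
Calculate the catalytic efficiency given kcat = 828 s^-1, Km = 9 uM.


Catalytic efficiency = kcat / Km
= 828 / 9
= 92.0 uM^-1*s^-1

92.0 uM^-1*s^-1


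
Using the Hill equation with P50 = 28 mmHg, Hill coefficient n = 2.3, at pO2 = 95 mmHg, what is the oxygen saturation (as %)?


Y = pO2^n / (P50^n + pO2^n)
Y = 95^2.3 / (28^2.3 + 95^2.3)
Y = 94.32%

94.32%


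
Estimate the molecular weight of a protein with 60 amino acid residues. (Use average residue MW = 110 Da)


MW = n_residues * 110 Da
MW = 60 * 110
MW = 6600 Da

6600 Da


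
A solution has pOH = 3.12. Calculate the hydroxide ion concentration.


[OH-] = 10^(-pOH)
[OH-] = 10^(-3.12)
[OH-] = 7.586e-04 M

7.586e-04 M


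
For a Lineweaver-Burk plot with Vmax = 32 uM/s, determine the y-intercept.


y-intercept = 1/Vmax
= 1/32
= 0.0312 s/uM

0.0312 s/uM


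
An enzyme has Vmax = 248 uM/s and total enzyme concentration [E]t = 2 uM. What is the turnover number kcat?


kcat = Vmax / [E]t
kcat = 248 / 2
kcat = 124.0 s^-1

124.0 s^-1


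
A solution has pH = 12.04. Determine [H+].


[H+] = 10^(-pH)
[H+] = 10^(-12.04)
[H+] = 9.120e-13 M

9.120e-13 M


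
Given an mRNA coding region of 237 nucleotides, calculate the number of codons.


codons = nucleotides / 3
codons = 237 / 3 = 79

79


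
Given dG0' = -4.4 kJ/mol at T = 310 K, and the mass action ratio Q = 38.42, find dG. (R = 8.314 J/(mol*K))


dG = dG0' + RT * ln(Q) / 1000
dG = -4.4 + 8.314 * 310 * ln(38.42) / 1000
dG = 5.0036 kJ/mol

5.0036 kJ/mol


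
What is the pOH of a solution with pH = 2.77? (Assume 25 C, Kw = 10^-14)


pOH = 14 - pH
pOH = 14 - 2.77
pOH = 11.23

11.23


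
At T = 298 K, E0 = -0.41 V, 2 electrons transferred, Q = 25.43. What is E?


E = E0 - (RT/nF) * ln(Q)
E = -0.41 - (8.314 * 298 / (2 * 96485)) * ln(25.43)
E = -0.4515 V

-0.4515 V


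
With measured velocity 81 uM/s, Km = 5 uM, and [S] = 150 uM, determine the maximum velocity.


Vmax = v * (Km + [S]) / [S]
Vmax = 81 * (5 + 150) / 150
Vmax = 83.7 uM/s

83.7 uM/s


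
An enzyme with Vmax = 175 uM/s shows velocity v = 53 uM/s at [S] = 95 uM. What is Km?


Km = [S] * (Vmax - v) / v
Km = 95 * (175 - 53) / 53
Km = 218.6792 uM

218.6792 uM


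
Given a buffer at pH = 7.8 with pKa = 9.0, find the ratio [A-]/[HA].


[A-]/[HA] = 10^(pH - pKa)
= 10^(7.8 - 9.0)
= 0.0631

0.0631


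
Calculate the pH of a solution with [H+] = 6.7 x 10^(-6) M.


pH = -log10([H+])
pH = -log10(6.7 x 10^(-6))
pH = 5.1739

5.1739


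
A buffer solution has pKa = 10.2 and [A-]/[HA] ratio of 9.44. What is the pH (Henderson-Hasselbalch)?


pH = pKa + log10([A-]/[HA])
pH = 10.2 + log10(9.44)
pH = 11.175

11.175


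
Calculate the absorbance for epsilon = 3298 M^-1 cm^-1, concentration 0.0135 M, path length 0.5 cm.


A = epsilon * c * l
A = 3298 * 0.0135 * 0.5
A = 22.2615

22.2615


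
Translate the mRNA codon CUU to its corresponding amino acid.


Standard genetic code lookup.
Codon CUU -> Leu

Leu


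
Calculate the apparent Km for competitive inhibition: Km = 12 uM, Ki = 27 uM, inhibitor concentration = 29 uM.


Km_app = Km * (1 + [I]/Ki)
Km_app = 12 * (1 + 29/27)
Km_app = 24.8889 uM

24.8889 uM


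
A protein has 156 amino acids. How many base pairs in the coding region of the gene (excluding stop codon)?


Each amino acid = 1 codon = 3 bp
bp = 156 * 3 = 468 bp

468 bp


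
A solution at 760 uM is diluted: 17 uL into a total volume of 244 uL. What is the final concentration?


C2 = C1 * V1 / V2
C2 = 760 * 17 / 244
C2 = 52.9508 uM

52.9508 uM


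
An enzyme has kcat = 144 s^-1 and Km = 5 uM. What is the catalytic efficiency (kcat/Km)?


Catalytic efficiency = kcat / Km
= 144 / 5
= 28.8 uM^-1*s^-1

28.8 uM^-1*s^-1


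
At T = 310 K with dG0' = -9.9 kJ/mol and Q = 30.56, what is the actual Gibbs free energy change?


dG = dG0' + RT * ln(Q) / 1000
dG = -9.9 + 8.314 * 310 * ln(30.56) / 1000
dG = -1.0863 kJ/mol

-1.0863 kJ/mol


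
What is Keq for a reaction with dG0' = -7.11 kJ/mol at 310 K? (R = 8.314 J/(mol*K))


Keq = exp(-dG0 * 1000 / (R * T))
Keq = exp(-(-7.11) * 1000 / (8.314 * 310))
Keq = 15.7787

15.7787


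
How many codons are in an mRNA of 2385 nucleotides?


codons = nucleotides / 3
codons = 2385 / 3 = 795

795


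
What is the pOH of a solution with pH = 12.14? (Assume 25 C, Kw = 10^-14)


pOH = 14 - pH
pOH = 14 - 12.14
pOH = 1.86

1.86


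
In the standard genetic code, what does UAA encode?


Standard genetic code lookup.
Codon UAA -> Stop

Stop


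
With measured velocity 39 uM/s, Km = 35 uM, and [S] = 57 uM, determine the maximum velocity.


Vmax = v * (Km + [S]) / [S]
Vmax = 39 * (35 + 57) / 57
Vmax = 62.9474 uM/s

62.9474 uM/s


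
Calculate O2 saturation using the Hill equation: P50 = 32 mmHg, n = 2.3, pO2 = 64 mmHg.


Y = pO2^n / (P50^n + pO2^n)
Y = 64^2.3 / (32^2.3 + 64^2.3)
Y = 83.12%

83.12%


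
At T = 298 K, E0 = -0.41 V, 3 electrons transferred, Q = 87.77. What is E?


E = E0 - (RT/nF) * ln(Q)
E = -0.41 - (8.314 * 298 / (3 * 96485)) * ln(87.77)
E = -0.4483 V

-0.4483 V


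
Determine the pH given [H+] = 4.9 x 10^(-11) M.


pH = -log10([H+])
pH = -log10(4.9 x 10^(-11))
pH = 10.3098

10.3098


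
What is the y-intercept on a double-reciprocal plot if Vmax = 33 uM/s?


y-intercept = 1/Vmax
= 1/33
= 0.0303 s/uM

0.0303 s/uM


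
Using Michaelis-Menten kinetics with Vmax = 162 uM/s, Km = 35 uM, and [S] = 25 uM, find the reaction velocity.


v = Vmax * [S] / (Km + [S])
v = 162 * 25 / (35 + 25)
v = 67.5 uM/s

67.5 uM/s


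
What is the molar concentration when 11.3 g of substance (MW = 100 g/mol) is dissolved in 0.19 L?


C = (mass / MW) / volume
C = (11.3 / 100) / 0.19
C = 0.5947 M

0.5947 M


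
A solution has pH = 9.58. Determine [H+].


[H+] = 10^(-pH)
[H+] = 10^(-9.58)
[H+] = 2.630e-10 M

2.630e-10 M


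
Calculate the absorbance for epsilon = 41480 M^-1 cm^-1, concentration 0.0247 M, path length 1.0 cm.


A = epsilon * c * l
A = 41480 * 0.0247 * 1.0
A = 1024.556

1024.556


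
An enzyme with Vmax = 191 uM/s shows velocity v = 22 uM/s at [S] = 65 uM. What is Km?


Km = [S] * (Vmax - v) / v
Km = 65 * (191 - 22) / 22
Km = 499.3182 uM

499.3182 uM


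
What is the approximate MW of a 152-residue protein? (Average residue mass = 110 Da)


MW = n_residues * 110 Da
MW = 152 * 110
MW = 16720 Da

16720 Da


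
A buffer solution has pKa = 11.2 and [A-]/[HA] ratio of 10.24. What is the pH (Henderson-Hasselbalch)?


pH = pKa + log10([A-]/[HA])
pH = 11.2 + log10(10.24)
pH = 12.2103

12.2103


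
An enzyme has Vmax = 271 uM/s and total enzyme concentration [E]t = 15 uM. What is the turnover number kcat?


kcat = Vmax / [E]t
kcat = 271 / 15
kcat = 18.0667 s^-1

18.0667 s^-1


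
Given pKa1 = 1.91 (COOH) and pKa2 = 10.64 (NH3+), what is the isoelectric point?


pI = (pKa1 + pKa2) / 2
pI = (1.91 + 10.64) / 2
pI = 6.275

6.275


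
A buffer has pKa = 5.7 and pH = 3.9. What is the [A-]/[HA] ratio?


[A-]/[HA] = 10^(pH - pKa)
= 10^(3.9 - 5.7)
= 0.0158

0.0158


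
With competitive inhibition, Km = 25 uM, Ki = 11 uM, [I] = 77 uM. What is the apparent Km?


Km_app = Km * (1 + [I]/Ki)
Km_app = 25 * (1 + 77/11)
Km_app = 200.0 uM

200.0 uM


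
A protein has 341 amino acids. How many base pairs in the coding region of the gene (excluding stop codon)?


Each amino acid = 1 codon = 3 bp
bp = 341 * 3 = 1023 bp

1023 bp


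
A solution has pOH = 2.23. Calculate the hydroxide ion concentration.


[OH-] = 10^(-pOH)
[OH-] = 10^(-2.23)
[OH-] = 0.0059 M

0.0059 M


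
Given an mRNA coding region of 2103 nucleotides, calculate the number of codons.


codons = nucleotides / 3
codons = 2103 / 3 = 701

701


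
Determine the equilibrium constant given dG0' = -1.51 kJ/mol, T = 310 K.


Keq = exp(-dG0 * 1000 / (R * T))
Keq = exp(-(-1.51) * 1000 / (8.314 * 310))
Keq = 1.7966

1.7966


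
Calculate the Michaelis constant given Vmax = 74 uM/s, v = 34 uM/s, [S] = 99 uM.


Km = [S] * (Vmax - v) / v
Km = 99 * (74 - 34) / 34
Km = 116.4706 uM

116.4706 uM


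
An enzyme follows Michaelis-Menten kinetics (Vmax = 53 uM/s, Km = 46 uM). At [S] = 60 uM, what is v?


v = Vmax * [S] / (Km + [S])
v = 53 * 60 / (46 + 60)
v = 30.0 uM/s

30.0 uM/s


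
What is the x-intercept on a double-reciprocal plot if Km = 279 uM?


x-intercept = -1/Km
= -1/279
= -0.0036 1/uM

-0.0036 1/uM


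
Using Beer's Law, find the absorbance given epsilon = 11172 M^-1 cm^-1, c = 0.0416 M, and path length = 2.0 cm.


A = epsilon * c * l
A = 11172 * 0.0416 * 2.0
A = 929.5104

929.5104


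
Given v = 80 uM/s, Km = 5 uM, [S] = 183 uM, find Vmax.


Vmax = v * (Km + [S]) / [S]
Vmax = 80 * (5 + 183) / 183
Vmax = 82.1858 uM/s

82.1858 uM/s


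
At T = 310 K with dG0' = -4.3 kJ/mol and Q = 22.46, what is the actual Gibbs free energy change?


dG = dG0' + RT * ln(Q) / 1000
dG = -4.3 + 8.314 * 310 * ln(22.46) / 1000
dG = 3.72 kJ/mol

3.72 kJ/mol


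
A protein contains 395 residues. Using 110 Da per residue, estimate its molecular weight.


MW = n_residues * 110 Da
MW = 395 * 110
MW = 43450 Da

43450 Da


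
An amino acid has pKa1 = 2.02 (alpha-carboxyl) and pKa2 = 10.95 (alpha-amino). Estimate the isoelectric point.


pI = (pKa1 + pKa2) / 2
pI = (2.02 + 10.95) / 2
pI = 6.485

6.485


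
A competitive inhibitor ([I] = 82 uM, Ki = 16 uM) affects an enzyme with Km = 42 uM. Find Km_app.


Km_app = Km * (1 + [I]/Ki)
Km_app = 42 * (1 + 82/16)
Km_app = 257.25 uM

257.25 uM


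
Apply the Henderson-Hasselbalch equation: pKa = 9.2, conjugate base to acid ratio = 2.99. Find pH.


pH = pKa + log10([A-]/[HA])
pH = 9.2 + log10(2.99)
pH = 9.6757

9.6757


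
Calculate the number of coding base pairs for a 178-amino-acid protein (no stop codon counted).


Each amino acid = 1 codon = 3 bp
bp = 178 * 3 = 534 bp

534 bp


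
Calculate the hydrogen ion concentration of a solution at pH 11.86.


[H+] = 10^(-pH)
[H+] = 10^(-11.86)
[H+] = 1.380e-12 M

1.380e-12 M


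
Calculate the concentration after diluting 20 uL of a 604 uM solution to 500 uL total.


C2 = C1 * V1 / V2
C2 = 604 * 20 / 500
C2 = 24.16 uM

24.16 uM


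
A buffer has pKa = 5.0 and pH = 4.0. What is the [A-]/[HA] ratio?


[A-]/[HA] = 10^(pH - pKa)
= 10^(4.0 - 5.0)
= 0.1

0.1


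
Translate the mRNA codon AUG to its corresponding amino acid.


Standard genetic code lookup.
Codon AUG -> Met (start)

Met (start)


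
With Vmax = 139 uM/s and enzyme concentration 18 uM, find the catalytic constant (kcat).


kcat = Vmax / [E]t
kcat = 139 / 18
kcat = 7.7222 s^-1

7.7222 s^-1


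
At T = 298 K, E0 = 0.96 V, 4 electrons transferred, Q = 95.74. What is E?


E = E0 - (RT/nF) * ln(Q)
E = 0.96 - (8.314 * 298 / (4 * 96485)) * ln(95.74)
E = 0.9307 V

0.9307 V


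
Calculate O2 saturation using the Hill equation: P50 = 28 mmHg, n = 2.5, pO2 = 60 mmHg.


Y = pO2^n / (P50^n + pO2^n)
Y = 60^2.5 / (28^2.5 + 60^2.5)
Y = 87.05%

87.05%


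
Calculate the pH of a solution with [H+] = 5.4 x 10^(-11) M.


pH = -log10([H+])
pH = -log10(5.4 x 10^(-11))
pH = 10.2676

10.2676


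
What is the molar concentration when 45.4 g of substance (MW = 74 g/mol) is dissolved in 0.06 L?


C = (mass / MW) / volume
C = (45.4 / 74) / 0.06
C = 10.2252 M

10.2252 M


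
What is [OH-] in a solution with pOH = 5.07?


[OH-] = 10^(-pOH)
[OH-] = 10^(-5.07)
[OH-] = 8.511e-06 M

8.511e-06 M


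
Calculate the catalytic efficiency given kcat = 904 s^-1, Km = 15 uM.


Catalytic efficiency = kcat / Km
= 904 / 15
= 60.2667 uM^-1*s^-1

60.2667 uM^-1*s^-1


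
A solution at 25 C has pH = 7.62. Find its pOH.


pOH = 14 - pH
pOH = 14 - 7.62
pOH = 6.38

6.38


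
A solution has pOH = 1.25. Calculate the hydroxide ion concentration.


[OH-] = 10^(-pOH)
[OH-] = 10^(-1.25)
[OH-] = 0.0562 M

0.0562 M


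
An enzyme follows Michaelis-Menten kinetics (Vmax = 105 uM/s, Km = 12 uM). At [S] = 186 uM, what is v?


v = Vmax * [S] / (Km + [S])
v = 105 * 186 / (12 + 186)
v = 98.6364 uM/s

98.6364 uM/s


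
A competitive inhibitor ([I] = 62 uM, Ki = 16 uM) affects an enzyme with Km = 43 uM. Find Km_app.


Km_app = Km * (1 + [I]/Ki)
Km_app = 43 * (1 + 62/16)
Km_app = 209.625 uM

209.625 uM


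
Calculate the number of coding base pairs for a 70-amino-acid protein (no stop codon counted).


Each amino acid = 1 codon = 3 bp
bp = 70 * 3 = 210 bp

210 bp


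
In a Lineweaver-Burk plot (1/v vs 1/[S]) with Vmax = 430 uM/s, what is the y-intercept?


y-intercept = 1/Vmax
= 1/430
= 0.0023 s/uM

0.0023 s/uM


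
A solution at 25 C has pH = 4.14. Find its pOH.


pOH = 14 - pH
pOH = 14 - 4.14
pOH = 9.86

9.86


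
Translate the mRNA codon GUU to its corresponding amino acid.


Standard genetic code lookup.
Codon GUU -> Val

Val


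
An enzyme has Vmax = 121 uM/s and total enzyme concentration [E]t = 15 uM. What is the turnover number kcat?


kcat = Vmax / [E]t
kcat = 121 / 15
kcat = 8.0667 s^-1

8.0667 s^-1


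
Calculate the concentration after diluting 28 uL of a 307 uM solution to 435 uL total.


C2 = C1 * V1 / V2
C2 = 307 * 28 / 435
C2 = 19.7609 uM

19.7609 uM


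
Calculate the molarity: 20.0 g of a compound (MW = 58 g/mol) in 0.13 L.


C = (mass / MW) / volume
C = (20.0 / 58) / 0.13
C = 2.6525 M

2.6525 M


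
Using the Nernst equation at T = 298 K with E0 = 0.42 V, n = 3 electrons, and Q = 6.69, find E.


E = E0 - (RT/nF) * ln(Q)
E = 0.42 - (8.314 * 298 / (3 * 96485)) * ln(6.69)
E = 0.4037 V

0.4037 V


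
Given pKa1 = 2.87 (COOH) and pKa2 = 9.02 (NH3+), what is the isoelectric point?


pI = (pKa1 + pKa2) / 2
pI = (2.87 + 9.02) / 2
pI = 5.945

5.945


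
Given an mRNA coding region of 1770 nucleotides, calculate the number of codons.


codons = nucleotides / 3
codons = 1770 / 3 = 590

590


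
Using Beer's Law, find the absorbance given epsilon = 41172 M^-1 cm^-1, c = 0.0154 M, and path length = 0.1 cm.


A = epsilon * c * l
A = 41172 * 0.0154 * 0.1
A = 63.4049

63.4049


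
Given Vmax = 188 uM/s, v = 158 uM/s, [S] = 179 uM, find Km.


Km = [S] * (Vmax - v) / v
Km = 179 * (188 - 158) / 158
Km = 33.9873 uM

33.9873 uM


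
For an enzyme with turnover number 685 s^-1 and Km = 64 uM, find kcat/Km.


Catalytic efficiency = kcat / Km
= 685 / 64
= 10.7031 uM^-1*s^-1

10.7031 uM^-1*s^-1


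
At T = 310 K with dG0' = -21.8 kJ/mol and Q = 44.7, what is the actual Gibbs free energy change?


dG = dG0' + RT * ln(Q) / 1000
dG = -21.8 + 8.314 * 310 * ln(44.7) / 1000
dG = -12.0062 kJ/mol

-12.0062 kJ/mol


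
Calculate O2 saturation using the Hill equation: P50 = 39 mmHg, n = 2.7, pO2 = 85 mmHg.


Y = pO2^n / (P50^n + pO2^n)
Y = 85^2.7 / (39^2.7 + 85^2.7)
Y = 89.12%

89.12%


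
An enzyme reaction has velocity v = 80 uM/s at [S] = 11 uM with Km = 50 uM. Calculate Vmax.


Vmax = v * (Km + [S]) / [S]
Vmax = 80 * (50 + 11) / 11
Vmax = 443.6364 uM/s

443.6364 uM/s


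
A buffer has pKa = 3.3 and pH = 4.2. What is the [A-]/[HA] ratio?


[A-]/[HA] = 10^(pH - pKa)
= 10^(4.2 - 3.3)
= 7.9433

7.9433


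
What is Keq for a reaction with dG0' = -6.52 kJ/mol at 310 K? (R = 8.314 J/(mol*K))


Keq = exp(-dG0 * 1000 / (R * T))
Keq = exp(-(-6.52) * 1000 / (8.314 * 310))
Keq = 12.5502

12.5502


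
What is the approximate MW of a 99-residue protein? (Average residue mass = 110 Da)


MW = n_residues * 110 Da
MW = 99 * 110
MW = 10890 Da

10890 Da


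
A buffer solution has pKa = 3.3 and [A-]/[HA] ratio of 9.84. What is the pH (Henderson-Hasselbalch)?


pH = pKa + log10([A-]/[HA])
pH = 3.3 + log10(9.84)
pH = 4.293

4.293


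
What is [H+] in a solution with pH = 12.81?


[H+] = 10^(-pH)
[H+] = 10^(-12.81)
[H+] = 1.549e-13 M

1.549e-13 M


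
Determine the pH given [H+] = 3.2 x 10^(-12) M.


pH = -log10([H+])
pH = -log10(3.2 x 10^(-12))
pH = 11.4949

11.4949


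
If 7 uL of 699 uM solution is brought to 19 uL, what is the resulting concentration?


C2 = C1 * V1 / V2
C2 = 699 * 7 / 19
C2 = 257.5263 uM

257.5263 uM


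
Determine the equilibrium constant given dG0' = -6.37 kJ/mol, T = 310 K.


Keq = exp(-dG0 * 1000 / (R * T))
Keq = exp(-(-6.37) * 1000 / (8.314 * 310))
Keq = 11.8407

11.8407


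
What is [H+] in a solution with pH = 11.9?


[H+] = 10^(-pH)
[H+] = 10^(-11.9)
[H+] = 1.259e-12 M

1.259e-12 M


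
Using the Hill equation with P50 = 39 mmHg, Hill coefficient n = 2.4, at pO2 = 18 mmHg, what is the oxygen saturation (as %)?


Y = pO2^n / (P50^n + pO2^n)
Y = 18^2.4 / (39^2.4 + 18^2.4)
Y = 13.52%

13.52%
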